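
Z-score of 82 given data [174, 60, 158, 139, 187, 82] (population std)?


μ = 133.3333, σ = 46.8816
z = (82 - 133.3333)/46.8816 = -1.095

-1.095


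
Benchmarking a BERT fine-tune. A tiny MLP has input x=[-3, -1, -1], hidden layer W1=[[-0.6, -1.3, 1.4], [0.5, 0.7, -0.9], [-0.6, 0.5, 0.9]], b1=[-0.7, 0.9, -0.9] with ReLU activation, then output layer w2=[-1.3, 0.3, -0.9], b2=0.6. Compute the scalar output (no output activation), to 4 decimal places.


z1[0] = (-0.6)·(-3) + (-1.3)·(-1) + (1.4)·(-1) - 0.7 = 1.0
z1[1] = (0.5)·(-3) + (0.7)·(-1) + (-0.9)·(-1) + 0.9 = -0.4
z1[2] = (-0.6)·(-3) + (0.5)·(-1) + (0.9)·(-1) - 0.9 = -0.5
h = ReLU(z1) = [1.0, 0.0, 0.0]
output = (-1.3)·(1.0) + (0.3)·(0.0) + (-0.9)·(0.0) + 0.6 = -0.7

-0.7


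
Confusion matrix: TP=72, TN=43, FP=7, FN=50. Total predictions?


Total = TP + TN + FP + FN
= 72 + 43 + 7 + 50
= 172
(Predicted positive: 79, predicted negative: 93)

172


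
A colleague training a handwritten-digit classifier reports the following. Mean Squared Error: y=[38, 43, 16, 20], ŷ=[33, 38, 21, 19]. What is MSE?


Squared errors: (38-33)²=25, (43-38)²=25, (16-21)²=25, (20-19)²=1
Sum = 76
MSE = 76/4 = 19

19


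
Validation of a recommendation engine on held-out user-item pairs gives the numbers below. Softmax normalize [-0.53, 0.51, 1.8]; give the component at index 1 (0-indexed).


Exponentials: e^-0.53=0.5886, e^0.51=1.6653, e^1.8=6.0496
Sum = 8.3035
Softmax = [0.0709, 0.2006, 0.7286]
p[1] = 1.6653/8.3035 = 0.2006

0.2006


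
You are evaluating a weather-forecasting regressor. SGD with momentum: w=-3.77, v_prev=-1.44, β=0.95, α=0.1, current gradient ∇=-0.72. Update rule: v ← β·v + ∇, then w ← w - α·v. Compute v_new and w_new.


v_new = 0.95·-1.44 - 0.72 = -1.368 - 0.72 = -2.088
w_new = -3.77 - 0.1·-2.088 = -3.77 + 0.2088 = -3.5612

v_new=-2.088, w_new=-3.5612


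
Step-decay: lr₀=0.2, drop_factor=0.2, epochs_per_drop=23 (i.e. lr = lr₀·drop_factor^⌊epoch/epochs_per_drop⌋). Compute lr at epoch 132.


n_drops = ⌊132/23⌋ = 5
lr = 0.2·0.2^5 = 0.2·0.00032 = 0.000064

0.000064


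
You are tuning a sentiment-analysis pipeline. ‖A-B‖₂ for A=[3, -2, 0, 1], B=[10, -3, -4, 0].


d = √((3-10)² + (-2+ 3)² + (0+ 4)² + (1-0)²)
  = √(49 + 1 + 16 + 1)
  = √67 = 8.1854

8.1854


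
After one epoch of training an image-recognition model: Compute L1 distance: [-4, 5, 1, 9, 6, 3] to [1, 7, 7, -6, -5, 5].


d = |-4-1| + |5-7| + |1-7| + |9+ 6| + |6+ 5| + |3-5|
  = 5 + 2 + 6 + 15 + 11 + 2
  = 41

41


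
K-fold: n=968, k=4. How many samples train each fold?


Fold size = 968/4 = 242
Training per fold = 968 - 242 = 726

726


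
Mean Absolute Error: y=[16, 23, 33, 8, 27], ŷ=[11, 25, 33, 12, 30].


Absolute errors: |16-11|=5, |23-25|=2, |33-33|=0, |8-12|=4, |27-30|=3
Sum = 14
MAE = 14/5 = 14/5

14/5


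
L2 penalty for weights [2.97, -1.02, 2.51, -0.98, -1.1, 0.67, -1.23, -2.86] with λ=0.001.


‖w‖₂² = (2.97)² + (-1.02)² + (2.51)² + (-0.98)² + (-1.1)² + (0.67)² + (-1.23)² + (-2.86)²
     = 8.8209 + 1.0404 + 6.3001 + 0.9604 + 1.21 + 0.4489 + 1.5129 + 8.1796
     = 28.4732
λ·‖w‖₂² = 0.001·28.4732 = 0.028473

0.028473


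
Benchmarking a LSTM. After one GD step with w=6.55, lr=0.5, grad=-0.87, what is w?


w_new = w - α·∇
= 6.55 - 0.5·-0.87
= 6.55 + 0.435
= 6.985

6.985


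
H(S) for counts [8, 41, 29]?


Probabilities: [8/78, 41/78, 29/78] ≈ [0.1026, 0.5256, 0.3718]
H = -((8/78)·log₂(8/78) + (41/78)·log₂(41/78) + (29/78)·log₂(29/78))
  = 1.3554 bits

1.3554 bits


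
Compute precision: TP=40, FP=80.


Precision = TP/(TP+FP)
= 40/(40+80)
= 40/120 = 33.33%

33.33%


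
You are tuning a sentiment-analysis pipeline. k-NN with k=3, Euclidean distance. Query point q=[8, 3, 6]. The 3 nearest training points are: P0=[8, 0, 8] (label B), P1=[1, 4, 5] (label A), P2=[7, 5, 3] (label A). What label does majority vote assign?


d(q,P0) = 3.6056  (label B)
d(q,P1) = 7.1414  (label A)
d(q,P2) = 3.7417  (label A)
Votes: A=2, B=1
Majority → A

A


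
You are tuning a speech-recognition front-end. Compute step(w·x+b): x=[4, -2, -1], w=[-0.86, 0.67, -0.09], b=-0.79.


z = (4)·(-0.86) + (-2)·(0.67) + (-1)·(-0.09) - 0.79
  = -5.48
step(z) = 0 (z<0)

0


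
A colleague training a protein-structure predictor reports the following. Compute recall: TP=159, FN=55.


Recall = TP/(TP+FN)
= 159/(159+55)
= 159/214 = 74.3%

74.3%


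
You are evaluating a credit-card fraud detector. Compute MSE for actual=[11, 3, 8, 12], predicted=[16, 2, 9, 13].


Squared errors: (11-16)²=25, (3-2)²=1, (8-9)²=1, (12-13)²=1
Sum = 28
MSE = 28/4 = 7

7


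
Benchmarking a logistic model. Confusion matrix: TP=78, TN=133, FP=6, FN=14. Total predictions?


Total = TP + TN + FP + FN
= 78 + 133 + 6 + 14
= 231
(Predicted positive: 84, predicted negative: 147)

231


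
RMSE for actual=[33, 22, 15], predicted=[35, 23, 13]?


MSE = 9/3 = 3
RMSE = √(9/3) = 1.7321

1.7321


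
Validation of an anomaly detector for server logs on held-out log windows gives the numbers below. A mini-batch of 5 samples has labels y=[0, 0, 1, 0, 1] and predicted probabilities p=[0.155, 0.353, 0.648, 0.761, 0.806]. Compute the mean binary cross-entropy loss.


L[0] = -ln(1-0.155) = -ln(0.845) = 0.1684
L[1] = -ln(1-0.353) = -ln(0.647) = 0.4354
L[2] = -ln(0.648) = 0.4339
L[3] = -ln(1-0.761) = -ln(0.239) = 1.4313
L[4] = -ln(0.806) = 0.2157
mean = (0.1684 + 0.4354 + 0.4339 + 1.4313 + 0.2157)/5 = 0.5369

0.5369


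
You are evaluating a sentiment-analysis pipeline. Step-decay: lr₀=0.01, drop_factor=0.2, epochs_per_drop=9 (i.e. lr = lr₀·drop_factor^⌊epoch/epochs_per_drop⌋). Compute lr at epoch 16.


n_drops = ⌊16/9⌋ = 1
lr = 0.01·0.2^1 = 0.01·0.2 = 0.002

0.002


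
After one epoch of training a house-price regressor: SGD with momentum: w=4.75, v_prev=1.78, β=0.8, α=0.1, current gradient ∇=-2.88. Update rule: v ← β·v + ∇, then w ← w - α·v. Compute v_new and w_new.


v_new = 0.8·1.78 - 2.88 = 1.424 - 2.88 = -1.456
w_new = 4.75 - 0.1·-1.456 = 4.75 + 0.1456 = 4.8956

v_new=-1.456, w_new=4.8956


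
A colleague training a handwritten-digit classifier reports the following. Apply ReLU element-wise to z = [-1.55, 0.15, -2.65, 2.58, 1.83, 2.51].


ReLU(-1.55) = max(0, -1.55) = 0.0
ReLU(0.15) = max(0, 0.15) = 0.15
ReLU(-2.65) = max(0, -2.65) = 0.0
ReLU(2.58) = max(0, 2.58) = 2.58
ReLU(1.83) = max(0, 1.83) = 1.83
ReLU(2.51) = max(0, 2.51) = 2.51
result = [0.0, 0.15, 0.0, 2.58, 1.83, 2.51]

[0.0, 0.15, 0.0, 2.58, 1.83, 2.51]


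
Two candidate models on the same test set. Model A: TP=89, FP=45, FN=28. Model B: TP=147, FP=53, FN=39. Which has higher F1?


Model A: P=89/134=0.6642, R=89/117=0.7607, F1=2PR/(P+R)=2TP/(2TP+FP+FN)=178/251=0.7092
Model B: P=147/200=0.735, R=147/186=0.7903, F1=2PR/(P+R)=2TP/(2TP+FP+FN)=294/386=0.7617
0.7092 < 0.7617 → Model B

Model B


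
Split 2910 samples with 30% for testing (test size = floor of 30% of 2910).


Test = ⌊2910·30/100⌋ = 873
Train = 2910 - 873 = 2037

Train: 2037, Test: 873


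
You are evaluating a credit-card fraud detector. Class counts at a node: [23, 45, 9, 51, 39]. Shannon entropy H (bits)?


Probabilities: [23/167, 45/167, 9/167, 51/167, 39/167] ≈ [0.1377, 0.2695, 0.0539, 0.3054, 0.2335]
H = -((23/167)·log₂(23/167) + (45/167)·log₂(45/167) + (9/167)·log₂(9/167) + (51/167)·log₂(51/167) + (39/167)·log₂(39/167))
  = 2.1434 bits

2.1434 bits


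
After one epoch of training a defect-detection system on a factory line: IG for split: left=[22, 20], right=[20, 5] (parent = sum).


Parent = [42, 25], H_parent = 0.953
H_left = 0.9984 (n=42), H_right = 0.7219 (n=25)
H_children = (42/67)·0.9984 + (25/67)·0.7219 = 0.8952
IG = 0.953 - 0.8952 = 0.0578

0.0578


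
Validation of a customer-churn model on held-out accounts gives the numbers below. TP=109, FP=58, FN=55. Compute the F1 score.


Precision = 109/167 = 0.6527
Recall = 109/164 = 0.6646
F1 = 2·P·R/(P+R) = 2·TP/(2·TP+FP+FN) = 218/(218+58+55) = 218/331 = 0.6586

0.6586


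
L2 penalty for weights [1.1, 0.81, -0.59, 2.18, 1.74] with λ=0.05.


‖w‖₂² = (1.1)² + (0.81)² + (-0.59)² + (2.18)² + (1.74)²
     = 1.21 + 0.6561 + 0.3481 + 4.7524 + 3.0276
     = 9.9942
λ·‖w‖₂² = 0.05·9.9942 = 0.49971

0.49971


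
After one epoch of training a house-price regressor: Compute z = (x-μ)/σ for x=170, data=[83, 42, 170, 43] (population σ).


μ = 84.5, σ = 52.0601
z = (170 - 84.5)/52.0601 = 1.6423

1.6423


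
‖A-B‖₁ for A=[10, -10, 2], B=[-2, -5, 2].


d = |10+ 2| + |-10+ 5| + |2-2|
  = 12 + 5 + 0
  = 17

17


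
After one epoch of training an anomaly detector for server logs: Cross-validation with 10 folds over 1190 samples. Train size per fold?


Fold size = 1190/10 = 119
Training per fold = 1190 - 119 = 1071

1071


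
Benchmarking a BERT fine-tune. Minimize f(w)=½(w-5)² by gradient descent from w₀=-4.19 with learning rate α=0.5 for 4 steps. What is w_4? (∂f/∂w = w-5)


step 1: grad = -4.19-5 = -9.19; w = -4.19 - 0.5·(-9.19) = 0.405
step 2: grad = 0.405-5 = -4.595; w = 0.405 - 0.5·(-4.595) = 2.7025
step 3: grad = 2.7025-5 = -2.2975; w = 2.7025 - 0.5·(-2.2975) = 3.85125
step 4: grad = 3.85125-5 = -1.14875; w = 3.85125 - 0.5·(-1.14875) = 4.425625

4.425625


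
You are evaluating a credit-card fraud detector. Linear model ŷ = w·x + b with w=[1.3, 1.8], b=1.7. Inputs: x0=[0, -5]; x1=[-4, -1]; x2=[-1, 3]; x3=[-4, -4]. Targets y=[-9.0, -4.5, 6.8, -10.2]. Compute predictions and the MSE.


ŷ0 = (1.3)·(0) + (1.8)·(-5) + 1.7 = -7.3
ŷ1 = (1.3)·(-4) + (1.8)·(-1) + 1.7 = -5.3
ŷ2 = (1.3)·(-1) + (1.8)·(3) + 1.7 = 5.8
ŷ3 = (1.3)·(-4) + (1.8)·(-4) + 1.7 = -10.7
errors² = [2.89, 0.64, 1.0, 0.25]
MSE = 4.7800/4 = 1.195

1.195


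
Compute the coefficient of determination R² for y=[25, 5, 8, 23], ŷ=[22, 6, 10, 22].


ȳ = 15.25
SS_res = Σ(y-ŷ)² = 15
SS_tot = Σ(y-ȳ)² = 312.75
R² = 1 - SS_res/SS_tot = 1 - 0.048 = 0.952

0.952


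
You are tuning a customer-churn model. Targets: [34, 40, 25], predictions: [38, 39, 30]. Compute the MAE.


Absolute errors: |34-38|=4, |40-39|=1, |25-30|=5
Sum = 10
MAE = 10/3 = 10/3

10/3


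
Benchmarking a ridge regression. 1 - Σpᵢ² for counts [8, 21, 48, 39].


Probabilities: [8/116, 21/116, 48/116, 39/116] ≈ [0.069, 0.181, 0.4138, 0.3362]
Σpᵢ² = (64 + 441 + 2304 + 1521)/116² = 4330/13456
Gini = 1 - Σpᵢ² = 1 - 4330/13456 = 0.6782

0.6782


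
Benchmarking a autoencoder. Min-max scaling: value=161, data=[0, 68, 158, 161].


min=0, max=161
(161-0)/(161-0) = 161/161 = 1.0

1.0


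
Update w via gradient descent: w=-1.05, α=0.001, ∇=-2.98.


w_new = w - α·∇
= -1.05 - 0.001·-2.98
= -1.05 + 0.00298
= -1.04702

-1.04702


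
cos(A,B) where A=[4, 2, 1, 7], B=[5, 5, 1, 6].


A·B = 4·5 + 2·5 + 1·1 + 7·6 = 73
‖A‖ = √70 = 8.3666, ‖B‖ = √87 = 9.3274
cos = 73/(√70·√87) = 73/√6090 = 0.9354

0.9354


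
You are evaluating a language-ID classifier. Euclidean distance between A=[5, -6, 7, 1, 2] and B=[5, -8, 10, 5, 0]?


d = √((5-5)² + (-6+ 8)² + (7-10)² + (1-5)² + (2-0)²)
  = √(0 + 4 + 9 + 16 + 4)
  = √33 = 5.7446

5.7446


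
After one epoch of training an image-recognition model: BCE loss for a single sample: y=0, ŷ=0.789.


BCE = -[y·ln(p) + (1-y)·ln(1-p)]
= -0 - 1·ln(1-0.789)
= -ln(0.211) = 1.5559

1.5559


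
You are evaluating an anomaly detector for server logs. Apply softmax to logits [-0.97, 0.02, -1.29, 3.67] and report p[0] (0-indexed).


Exponentials: e^-0.97=0.3791, e^0.02=1.0202, e^-1.29=0.2753, e^3.67=39.2519
Sum = 40.9265
Softmax = [0.0093, 0.0249, 0.0067, 0.9591]
p[0] = 0.3791/40.9265 = 0.0093

0.0093


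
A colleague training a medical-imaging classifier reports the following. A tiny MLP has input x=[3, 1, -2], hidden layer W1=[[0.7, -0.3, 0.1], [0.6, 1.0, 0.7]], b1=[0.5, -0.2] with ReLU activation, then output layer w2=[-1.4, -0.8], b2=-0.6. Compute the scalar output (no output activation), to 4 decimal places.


z1[0] = (0.7)·(3) + (-0.3)·(1) + (0.1)·(-2) + 0.5 = 2.1
z1[1] = (0.6)·(3) + (1.0)·(1) + (0.7)·(-2) - 0.2 = 1.2
h = ReLU(z1) = [2.1, 1.2]
output = (-1.4)·(2.1) + (-0.8)·(1.2) - 0.6 = -4.5

-4.5


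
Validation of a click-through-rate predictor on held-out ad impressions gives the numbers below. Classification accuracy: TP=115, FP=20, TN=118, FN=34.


Accuracy = (TP+TN)/(TP+TN+FP+FN)
= (115+118)/(287)
= 233/287 = 81.18%

81.18%


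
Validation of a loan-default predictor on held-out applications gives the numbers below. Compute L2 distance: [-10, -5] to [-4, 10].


d = √((-10+ 4)² + (-5-10)²)
  = √(36 + 225)
  = √261 = 16.1555

16.1555


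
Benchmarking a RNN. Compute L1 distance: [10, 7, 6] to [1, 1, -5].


d = |10-1| + |7-1| + |6+ 5|
  = 9 + 6 + 11
  = 26

26


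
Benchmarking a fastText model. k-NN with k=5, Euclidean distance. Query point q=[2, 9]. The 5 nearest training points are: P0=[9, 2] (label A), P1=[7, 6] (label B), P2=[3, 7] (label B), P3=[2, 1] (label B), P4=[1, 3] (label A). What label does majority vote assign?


d(q,P0) = 9.8995  (label A)
d(q,P1) = 5.831  (label B)
d(q,P2) = 2.2361  (label B)
d(q,P3) = 8.0  (label B)
d(q,P4) = 6.0828  (label A)
Votes: A=2, B=3
Majority → B

B


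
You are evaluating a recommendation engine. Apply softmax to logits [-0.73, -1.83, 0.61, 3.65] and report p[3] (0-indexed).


Exponentials: e^-0.73=0.4819, e^-1.83=0.1604, e^0.61=1.8404, e^3.65=38.4747
Sum = 40.9574
Softmax = [0.0118, 0.0039, 0.0449, 0.9394]
p[3] = 38.4747/40.9574 = 0.9394

0.9394


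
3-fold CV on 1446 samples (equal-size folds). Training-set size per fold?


Fold size = 1446/3 = 482
Training per fold = 1446 - 482 = 964

964


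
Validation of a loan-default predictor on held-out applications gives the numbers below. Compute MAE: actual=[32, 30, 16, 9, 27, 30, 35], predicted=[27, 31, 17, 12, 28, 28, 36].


Absolute errors: |32-27|=5, |30-31|=1, |16-17|=1, |9-12|=3, |27-28|=1, |30-28|=2, |35-36|=1
Sum = 14
MAE = 14/7 = 2

2


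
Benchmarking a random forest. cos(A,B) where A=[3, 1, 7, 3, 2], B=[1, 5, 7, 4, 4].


A·B = 3·1 + 1·5 + 7·7 + 3·4 + 2·4 = 77
‖A‖ = √72 = 8.4853, ‖B‖ = √107 = 10.3441
cos = 77/(√72·√107) = 77/√7704 = 0.8773

0.8773


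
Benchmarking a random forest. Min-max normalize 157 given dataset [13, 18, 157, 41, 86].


min=13, max=157
(157-13)/(157-13) = 144/144 = 1.0

1.0


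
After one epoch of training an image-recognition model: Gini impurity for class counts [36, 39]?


Probabilities: [36/75, 39/75] ≈ [0.48, 0.52]
Σpᵢ² = (1296 + 1521)/75² = 2817/5625
Gini = 1 - Σpᵢ² = 1 - 2817/5625 = 0.4992

0.4992


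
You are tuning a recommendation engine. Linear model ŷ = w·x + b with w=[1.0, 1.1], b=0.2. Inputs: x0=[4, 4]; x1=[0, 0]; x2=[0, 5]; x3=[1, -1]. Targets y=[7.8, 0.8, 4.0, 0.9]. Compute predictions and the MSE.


ŷ0 = (1.0)·(4) + (1.1)·(4) + 0.2 = 8.6
ŷ1 = (1.0)·(0) + (1.1)·(0) + 0.2 = 0.2
ŷ2 = (1.0)·(0) + (1.1)·(5) + 0.2 = 5.7
ŷ3 = (1.0)·(1) + (1.1)·(-1) + 0.2 = 0.1
errors² = [0.64, 0.36, 2.89, 0.64]
MSE = 4.5300/4 = 1.1325

1.1325


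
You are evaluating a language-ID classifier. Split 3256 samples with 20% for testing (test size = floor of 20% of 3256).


Test = ⌊3256·20/100⌋ = 651
Train = 3256 - 651 = 2605

Train: 2605, Test: 651


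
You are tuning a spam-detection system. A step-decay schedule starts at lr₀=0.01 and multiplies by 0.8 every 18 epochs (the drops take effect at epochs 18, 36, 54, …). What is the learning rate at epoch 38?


n_drops = ⌊38/18⌋ = 2
lr = 0.01·0.8^2 = 0.01·0.64 = 0.0064

0.0064


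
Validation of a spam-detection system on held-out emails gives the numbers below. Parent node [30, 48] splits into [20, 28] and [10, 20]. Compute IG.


Parent = [30, 48], H_parent = 0.9612
H_left = 0.9799 (n=48), H_right = 0.9183 (n=30)
H_children = (48/78)·0.9799 + (30/78)·0.9183 = 0.9562
IG = 0.9612 - 0.9562 = 0.005

0.005


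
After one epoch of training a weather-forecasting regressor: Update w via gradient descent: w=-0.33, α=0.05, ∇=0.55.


w_new = w - α·∇
= -0.33 - 0.05·0.55
= -0.33 - 0.0275
= -0.3575

-0.3575


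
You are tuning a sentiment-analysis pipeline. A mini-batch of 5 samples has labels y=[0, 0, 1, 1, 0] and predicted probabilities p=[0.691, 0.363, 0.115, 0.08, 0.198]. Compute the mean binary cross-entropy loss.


L[0] = -ln(1-0.691) = -ln(0.309) = 1.1744
L[1] = -ln(1-0.363) = -ln(0.637) = 0.451
L[2] = -ln(0.115) = 2.1628
L[3] = -ln(0.08) = 2.5257
L[4] = -ln(1-0.198) = -ln(0.802) = 0.2206
mean = (1.1744 + 0.451 + 2.1628 + 2.5257 + 0.2206)/5 = 1.3069

1.3069


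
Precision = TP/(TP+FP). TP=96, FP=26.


Precision = TP/(TP+FP)
= 96/(96+26)
= 96/122 = 78.69%

78.69%


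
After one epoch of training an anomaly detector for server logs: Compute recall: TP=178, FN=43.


Recall = TP/(TP+FN)
= 178/(178+43)
= 178/221 = 80.54%

80.54%


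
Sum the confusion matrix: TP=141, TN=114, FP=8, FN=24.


Total = TP + TN + FP + FN
= 141 + 114 + 8 + 24
= 287
(Predicted positive: 149, predicted negative: 138)

287


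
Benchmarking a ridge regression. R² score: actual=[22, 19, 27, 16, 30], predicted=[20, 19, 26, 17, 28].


ȳ = 22.8
SS_res = Σ(y-ŷ)² = 10
SS_tot = Σ(y-ȳ)² = 130.8
R² = 1 - SS_res/SS_tot = 1 - 0.0765 = 0.9235

0.9235


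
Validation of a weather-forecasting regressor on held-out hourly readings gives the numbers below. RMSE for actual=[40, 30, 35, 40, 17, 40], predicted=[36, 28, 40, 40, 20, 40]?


MSE = 54/6 = 9
RMSE = √(54/6) = 3.0

3.0


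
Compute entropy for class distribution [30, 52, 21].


Probabilities: [30/103, 52/103, 21/103] ≈ [0.2913, 0.5049, 0.2039]
H = -((30/103)·log₂(30/103) + (52/103)·log₂(52/103) + (21/103)·log₂(21/103))
  = 1.4839 bits

1.4839 bits


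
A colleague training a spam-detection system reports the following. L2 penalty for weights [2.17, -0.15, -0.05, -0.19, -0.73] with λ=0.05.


‖w‖₂² = (2.17)² + (-0.15)² + (-0.05)² + (-0.19)² + (-0.73)²
     = 4.7089 + 0.0225 + 0.0025 + 0.0361 + 0.5329
     = 5.3029
λ·‖w‖₂² = 0.05·5.3029 = 0.265145

0.265145


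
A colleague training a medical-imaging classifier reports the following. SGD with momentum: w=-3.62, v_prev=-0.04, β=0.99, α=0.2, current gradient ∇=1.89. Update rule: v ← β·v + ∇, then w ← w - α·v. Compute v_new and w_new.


v_new = 0.99·-0.04 + 1.89 = -0.0396 + 1.89 = 1.8504
w_new = -3.62 - 0.2·1.8504 = -3.62 - 0.37008 = -3.99008

v_new=1.8504, w_new=-3.99008


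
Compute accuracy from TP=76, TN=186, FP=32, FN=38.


Accuracy = (TP+TN)/(TP+TN+FP+FN)
= (76+186)/(332)
= 262/332 = 78.92%

78.92%


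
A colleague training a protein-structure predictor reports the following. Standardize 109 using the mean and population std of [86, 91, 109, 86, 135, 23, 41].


μ = 81.5714, σ = 35.4798
z = (109 - 81.5714)/35.4798 = 0.7731

0.7731


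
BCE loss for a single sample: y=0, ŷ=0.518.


BCE = -[y·ln(p) + (1-y)·ln(1-p)]
= -0 - 1·ln(1-0.518)
= -ln(0.482) = 0.7298

0.7298


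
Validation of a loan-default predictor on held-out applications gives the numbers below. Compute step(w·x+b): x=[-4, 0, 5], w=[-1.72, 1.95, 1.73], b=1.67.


z = (-4)·(-1.72) + (0)·(1.95) + (5)·(1.73) + 1.67
  = 17.2
step(z) = 1 (z≥0)

1


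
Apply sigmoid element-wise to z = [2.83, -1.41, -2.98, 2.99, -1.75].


σ(2.83) = 1/(1+e^-2.83) = 0.9443
σ(-1.41) = 1/(1+e^1.41) = 0.1962
σ(-2.98) = 1/(1+e^2.98) = 0.0483
σ(2.99) = 1/(1+e^-2.99) = 0.9521
σ(-1.75) = 1/(1+e^1.75) = 0.148
result = [0.9443, 0.1962, 0.0483, 0.9521, 0.148]

[0.9443, 0.1962, 0.0483, 0.9521, 0.148]


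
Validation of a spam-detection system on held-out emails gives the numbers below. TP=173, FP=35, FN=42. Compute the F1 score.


Precision = 173/208 = 0.8317
Recall = 173/215 = 0.8047
F1 = 2·P·R/(P+R) = 2·TP/(2·TP+FP+FN) = 346/(346+35+42) = 346/423 = 0.818

0.818


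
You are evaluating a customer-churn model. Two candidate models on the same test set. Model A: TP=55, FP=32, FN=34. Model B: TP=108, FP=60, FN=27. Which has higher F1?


Model A: P=55/87=0.6322, R=55/89=0.618, F1=2PR/(P+R)=2TP/(2TP+FP+FN)=110/176=0.625
Model B: P=108/168=0.6429, R=108/135=0.8, F1=2PR/(P+R)=2TP/(2TP+FP+FN)=216/303=0.7129
0.625 < 0.7129 → Model B

Model B


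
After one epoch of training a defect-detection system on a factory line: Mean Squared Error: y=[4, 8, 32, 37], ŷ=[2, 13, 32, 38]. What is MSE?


Squared errors: (4-2)²=4, (8-13)²=25, (32-32)²=0, (37-38)²=1
Sum = 30
MSE = 30/4 = 15/2

15/2


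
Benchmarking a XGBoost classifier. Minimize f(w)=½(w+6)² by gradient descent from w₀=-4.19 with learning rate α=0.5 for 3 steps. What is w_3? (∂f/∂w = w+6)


step 1: grad = -4.19+6 = 1.81; w = -4.19 - 0.5·(1.81) = -5.095
step 2: grad = -5.095+6 = 0.905; w = -5.095 - 0.5·(0.905) = -5.5475
step 3: grad = -5.5475+6 = 0.4525; w = -5.5475 - 0.5·(0.4525) = -5.77375

-5.77375


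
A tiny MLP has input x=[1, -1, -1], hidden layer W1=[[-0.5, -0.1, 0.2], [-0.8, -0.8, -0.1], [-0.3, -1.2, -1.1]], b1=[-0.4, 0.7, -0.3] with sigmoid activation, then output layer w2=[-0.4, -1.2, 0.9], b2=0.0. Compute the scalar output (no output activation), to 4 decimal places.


z1[0] = (-0.5)·(1) + (-0.1)·(-1) + (0.2)·(-1) - 0.4 = -1.0
z1[1] = (-0.8)·(1) + (-0.8)·(-1) + (-0.1)·(-1) + 0.7 = 0.8
z1[2] = (-0.3)·(1) + (-1.2)·(-1) + (-1.1)·(-1) - 0.3 = 1.7
h = sigmoid(z1) = [0.2689, 0.69, 0.8455]
output = (-0.4)·(0.2689) + (-1.2)·(0.69) + (0.9)·(0.8455) + 0.0 = -0.1746

-0.1746


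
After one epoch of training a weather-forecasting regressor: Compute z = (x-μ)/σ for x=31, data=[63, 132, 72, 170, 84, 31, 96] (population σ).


μ = 92.5714, σ = 42.6342
z = (31 - 92.5714)/42.6342 = -1.4442

-1.4442


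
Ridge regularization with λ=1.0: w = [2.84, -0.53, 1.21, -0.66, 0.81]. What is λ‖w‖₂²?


‖w‖₂² = (2.84)² + (-0.53)² + (1.21)² + (-0.66)² + (0.81)²
     = 8.0656 + 0.2809 + 1.4641 + 0.4356 + 0.6561
     = 10.9023
λ·‖w‖₂² = 1.0·10.9023 = 10.9023

10.9023


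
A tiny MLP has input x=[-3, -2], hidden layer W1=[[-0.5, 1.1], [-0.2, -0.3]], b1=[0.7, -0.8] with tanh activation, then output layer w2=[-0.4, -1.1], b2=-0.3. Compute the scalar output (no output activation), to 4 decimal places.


z1[0] = (-0.5)·(-3) + (1.1)·(-2) + 0.7 = 0.0
z1[1] = (-0.2)·(-3) + (-0.3)·(-2) - 0.8 = 0.4
h = tanh(z1) = [0.0, 0.3799]
output = (-0.4)·(0.0) + (-1.1)·(0.3799) - 0.3 = -0.7179

-0.7179


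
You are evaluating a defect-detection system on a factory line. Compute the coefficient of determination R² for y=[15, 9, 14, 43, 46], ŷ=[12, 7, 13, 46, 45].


ȳ = 25.4
SS_res = Σ(y-ŷ)² = 24
SS_tot = Σ(y-ȳ)² = 1241.2
R² = 1 - SS_res/SS_tot = 1 - 0.0193 = 0.9807

0.9807


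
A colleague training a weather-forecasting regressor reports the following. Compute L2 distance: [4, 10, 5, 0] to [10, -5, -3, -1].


d = √((4-10)² + (10+ 5)² + (5+ 3)² + (0+ 1)²)
  = √(36 + 225 + 64 + 1)
  = √326 = 18.0555

18.0555


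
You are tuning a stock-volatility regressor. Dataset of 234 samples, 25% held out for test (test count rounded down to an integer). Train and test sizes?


Test = ⌊234·25/100⌋ = 58
Train = 234 - 58 = 176

Train: 176, Test: 58


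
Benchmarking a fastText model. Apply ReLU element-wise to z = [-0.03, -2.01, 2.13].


ReLU(-0.03) = max(0, -0.03) = 0.0
ReLU(-2.01) = max(0, -2.01) = 0.0
ReLU(2.13) = max(0, 2.13) = 2.13
result = [0.0, 0.0, 2.13]

[0.0, 0.0, 2.13]


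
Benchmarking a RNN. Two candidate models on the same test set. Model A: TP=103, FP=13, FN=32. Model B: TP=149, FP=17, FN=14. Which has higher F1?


Model A: P=103/116=0.8879, R=103/135=0.763, F1=2PR/(P+R)=2TP/(2TP+FP+FN)=206/251=0.8207
Model B: P=149/166=0.8976, R=149/163=0.9141, F1=2PR/(P+R)=2TP/(2TP+FP+FN)=298/329=0.9058
0.8207 < 0.9058 → Model B

Model B


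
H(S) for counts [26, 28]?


Probabilities: [26/54, 28/54] ≈ [0.4815, 0.5185]
H = -((26/54)·log₂(26/54) + (28/54)·log₂(28/54))
  = 0.999 bits

0.999 bits


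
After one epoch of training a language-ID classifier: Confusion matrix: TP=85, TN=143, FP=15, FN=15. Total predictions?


Total = TP + TN + FP + FN
= 85 + 143 + 15 + 15
= 258
(Predicted positive: 100, predicted negative: 158)

258


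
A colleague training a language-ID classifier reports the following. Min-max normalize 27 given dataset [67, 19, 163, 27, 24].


min=19, max=163
(27-19)/(163-19) = 8/144 = 0.0556

0.0556


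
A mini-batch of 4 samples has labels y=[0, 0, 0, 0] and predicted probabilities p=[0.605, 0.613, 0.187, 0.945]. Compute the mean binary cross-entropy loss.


L[0] = -ln(1-0.605) = -ln(0.395) = 0.9289
L[1] = -ln(1-0.613) = -ln(0.387) = 0.9493
L[2] = -ln(1-0.187) = -ln(0.813) = 0.207
L[3] = -ln(1-0.945) = -ln(0.055) = 2.9004
mean = (0.9289 + 0.9493 + 0.207 + 2.9004)/4 = 1.2464

1.2464


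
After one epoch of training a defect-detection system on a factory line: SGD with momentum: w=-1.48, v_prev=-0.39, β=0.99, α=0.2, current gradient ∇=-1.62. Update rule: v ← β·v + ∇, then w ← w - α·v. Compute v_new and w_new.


v_new = 0.99·-0.39 - 1.62 = -0.3861 - 1.62 = -2.0061
w_new = -1.48 - 0.2·-2.0061 = -1.48 + 0.40122 = -1.07878

v_new=-2.0061, w_new=-1.07878


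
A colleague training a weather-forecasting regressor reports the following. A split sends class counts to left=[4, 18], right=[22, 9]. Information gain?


Parent = [26, 27], H_parent = 0.9997
H_left = 0.684 (n=22), H_right = 0.8691 (n=31)
H_children = (22/53)·0.684 + (31/53)·0.8691 = 0.7923
IG = 0.9997 - 0.7923 = 0.2074

0.2074


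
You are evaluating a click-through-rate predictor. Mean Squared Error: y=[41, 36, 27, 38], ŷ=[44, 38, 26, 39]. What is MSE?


Squared errors: (41-44)²=9, (36-38)²=4, (27-26)²=1, (38-39)²=1
Sum = 15
MSE = 15/4 = 15/4

15/4


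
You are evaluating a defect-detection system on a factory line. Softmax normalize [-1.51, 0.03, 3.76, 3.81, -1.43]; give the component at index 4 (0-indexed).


Exponentials: e^-1.51=0.2209, e^0.03=1.0305, e^3.76=42.9484, e^3.81=45.1504, e^-1.43=0.2393
Sum = 89.5895
Softmax = [0.0025, 0.0115, 0.4794, 0.504, 0.0027]
p[4] = 0.2393/89.5895 = 0.0027

0.0027


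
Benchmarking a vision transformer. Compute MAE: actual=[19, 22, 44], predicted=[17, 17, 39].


Absolute errors: |19-17|=2, |22-17|=5, |44-39|=5
Sum = 12
MAE = 12/3 = 4

4


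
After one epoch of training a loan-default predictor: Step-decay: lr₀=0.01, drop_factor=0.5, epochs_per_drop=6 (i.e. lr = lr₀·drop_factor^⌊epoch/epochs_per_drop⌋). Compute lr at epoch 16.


n_drops = ⌊16/6⌋ = 2
lr = 0.01·0.5^2 = 0.01·0.25 = 0.0025

0.0025


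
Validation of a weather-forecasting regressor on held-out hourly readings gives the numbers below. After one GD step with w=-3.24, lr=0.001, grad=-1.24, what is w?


w_new = w - α·∇
= -3.24 - 0.001·-1.24
= -3.24 + 0.00124
= -3.23876

-3.23876


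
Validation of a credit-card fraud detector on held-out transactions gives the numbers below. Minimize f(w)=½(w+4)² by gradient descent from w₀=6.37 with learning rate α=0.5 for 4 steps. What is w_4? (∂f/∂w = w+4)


step 1: grad = 6.37+4 = 10.37; w = 6.37 - 0.5·(10.37) = 1.185
step 2: grad = 1.185+4 = 5.185; w = 1.185 - 0.5·(5.185) = -1.4075
step 3: grad = -1.4075+4 = 2.5925; w = -1.4075 - 0.5·(2.5925) = -2.70375
step 4: grad = -2.70375+4 = 1.29625; w = -2.70375 - 0.5·(1.29625) = -3.351875

-3.351875


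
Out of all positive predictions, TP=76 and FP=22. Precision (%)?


Precision = TP/(TP+FP)
= 76/(76+22)
= 76/98 = 77.55%

77.55%


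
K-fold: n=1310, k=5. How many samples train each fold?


Fold size = 1310/5 = 262
Training per fold = 1310 - 262 = 1048

1048


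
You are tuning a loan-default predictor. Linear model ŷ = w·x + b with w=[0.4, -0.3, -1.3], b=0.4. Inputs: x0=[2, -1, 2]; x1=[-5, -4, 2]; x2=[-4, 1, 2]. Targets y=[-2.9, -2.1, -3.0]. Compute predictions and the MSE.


ŷ0 = (0.4)·(2) + (-0.3)·(-1) + (-1.3)·(2) + 0.4 = -1.1
ŷ1 = (0.4)·(-5) + (-0.3)·(-4) + (-1.3)·(2) + 0.4 = -3.0
ŷ2 = (0.4)·(-4) + (-0.3)·(1) + (-1.3)·(2) + 0.4 = -4.1
errors² = [3.24, 0.81, 1.21]
MSE = 5.2600/3 = 1.7533

1.7533


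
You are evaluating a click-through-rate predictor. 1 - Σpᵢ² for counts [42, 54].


Probabilities: [42/96, 54/96] ≈ [0.4375, 0.5625]
Σpᵢ² = (1764 + 2916)/96² = 4680/9216
Gini = 1 - Σpᵢ² = 1 - 4680/9216 = 0.4922

0.4922


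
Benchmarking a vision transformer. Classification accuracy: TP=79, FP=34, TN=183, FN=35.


Accuracy = (TP+TN)/(TP+TN+FP+FN)
= (79+183)/(331)
= 262/331 = 79.15%

79.15%


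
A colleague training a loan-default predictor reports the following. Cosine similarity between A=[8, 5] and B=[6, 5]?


A·B = 8·6 + 5·5 = 73
‖A‖ = √89 = 9.434, ‖B‖ = √61 = 7.8102
cos = 73/(√89·√61) = 73/√5429 = 0.9907

0.9907


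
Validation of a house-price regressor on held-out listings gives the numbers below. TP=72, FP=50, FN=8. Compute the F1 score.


Precision = 72/122 = 0.5902
Recall = 72/80 = 0.9
F1 = 2·P·R/(P+R) = 2·TP/(2·TP+FP+FN) = 144/(144+50+8) = 144/202 = 0.7129

0.7129


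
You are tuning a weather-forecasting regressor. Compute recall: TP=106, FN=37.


Recall = TP/(TP+FN)
= 106/(106+37)
= 106/143 = 74.13%

74.13%


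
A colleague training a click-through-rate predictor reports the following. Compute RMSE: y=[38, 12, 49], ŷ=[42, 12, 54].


MSE = 41/3 = 13.6667
RMSE = √(41/3) = 3.6968

3.6968


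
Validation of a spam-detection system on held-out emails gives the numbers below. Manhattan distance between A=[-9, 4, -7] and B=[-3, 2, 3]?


d = |-9+ 3| + |4-2| + |-7-3|
  = 6 + 2 + 10
  = 18

18


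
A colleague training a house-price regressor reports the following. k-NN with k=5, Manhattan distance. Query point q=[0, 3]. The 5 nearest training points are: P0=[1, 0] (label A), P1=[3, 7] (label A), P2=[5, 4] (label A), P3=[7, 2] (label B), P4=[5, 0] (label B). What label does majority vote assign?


d(q,P0) = 4  (label A)
d(q,P1) = 7  (label A)
d(q,P2) = 6  (label A)
d(q,P3) = 8  (label B)
d(q,P4) = 8  (label B)
Votes: A=3, B=2
Majority → A

A


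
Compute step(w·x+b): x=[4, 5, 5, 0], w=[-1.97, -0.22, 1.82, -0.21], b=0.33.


z = (4)·(-1.97) + (5)·(-0.22) + (5)·(1.82) + (0)·(-0.21) + 0.33
  = 0.45
step(z) = 1 (z≥0)

1


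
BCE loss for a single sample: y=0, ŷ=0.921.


BCE = -[y·ln(p) + (1-y)·ln(1-p)]
= -0 - 1·ln(1-0.921)
= -ln(0.079) = 2.5383

2.5383


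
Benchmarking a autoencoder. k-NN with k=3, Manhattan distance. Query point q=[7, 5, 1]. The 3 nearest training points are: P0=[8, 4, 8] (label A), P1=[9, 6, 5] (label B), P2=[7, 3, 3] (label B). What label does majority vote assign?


d(q,P0) = 9  (label A)
d(q,P1) = 7  (label B)
d(q,P2) = 4  (label B)
Votes: A=1, B=2
Majority → B

B


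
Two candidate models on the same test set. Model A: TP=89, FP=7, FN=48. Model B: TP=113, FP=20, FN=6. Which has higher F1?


Model A: P=89/96=0.9271, R=89/137=0.6496, F1=2PR/(P+R)=2TP/(2TP+FP+FN)=178/233=0.7639
Model B: P=113/133=0.8496, R=113/119=0.9496, F1=2PR/(P+R)=2TP/(2TP+FP+FN)=226/252=0.8968
0.7639 < 0.8968 → Model B

Model B


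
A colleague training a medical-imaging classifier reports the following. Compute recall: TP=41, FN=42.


Recall = TP/(TP+FN)
= 41/(41+42)
= 41/83 = 49.4%

49.4%


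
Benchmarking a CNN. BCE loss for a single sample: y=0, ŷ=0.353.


BCE = -[y·ln(p) + (1-y)·ln(1-p)]
= -0 - 1·ln(1-0.353)
= -ln(0.647) = 0.4354

0.4354


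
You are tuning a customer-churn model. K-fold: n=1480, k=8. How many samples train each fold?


Fold size = 1480/8 = 185
Training per fold = 1480 - 185 = 1295

1295


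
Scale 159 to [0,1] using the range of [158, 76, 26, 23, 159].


min=23, max=159
(159-23)/(159-23) = 136/136 = 1.0

1.0


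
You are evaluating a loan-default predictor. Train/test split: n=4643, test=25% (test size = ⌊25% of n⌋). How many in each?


Test = ⌊4643·25/100⌋ = 1160
Train = 4643 - 1160 = 3483

Train: 3483, Test: 1160


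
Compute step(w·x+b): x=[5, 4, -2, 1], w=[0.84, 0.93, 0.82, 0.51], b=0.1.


z = (5)·(0.84) + (4)·(0.93) + (-2)·(0.82) + (1)·(0.51) + 0.1
  = 6.89
step(z) = 1 (z≥0)

1


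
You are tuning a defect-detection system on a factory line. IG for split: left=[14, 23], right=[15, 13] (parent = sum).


Parent = [29, 36], H_parent = 0.9916
H_left = 0.9569 (n=37), H_right = 0.9963 (n=28)
H_children = (37/65)·0.9569 + (28/65)·0.9963 = 0.9739
IG = 0.9916 - 0.9739 = 0.0177

0.0177


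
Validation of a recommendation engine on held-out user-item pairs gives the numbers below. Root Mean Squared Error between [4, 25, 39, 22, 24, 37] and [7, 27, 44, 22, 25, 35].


MSE = 43/6 = 7.1667
RMSE = √(43/6) = 2.6771

2.6771


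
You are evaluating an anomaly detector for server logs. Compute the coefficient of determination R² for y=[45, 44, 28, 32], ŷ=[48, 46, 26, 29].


ȳ = 37.25
SS_res = Σ(y-ŷ)² = 26
SS_tot = Σ(y-ȳ)² = 218.75
R² = 1 - SS_res/SS_tot = 1 - 0.1189 = 0.8811

0.8811


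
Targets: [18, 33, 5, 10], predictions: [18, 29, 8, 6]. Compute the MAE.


Absolute errors: |18-18|=0, |33-29|=4, |5-8|=3, |10-6|=4
Sum = 11
MAE = 11/4 = 11/4

11/4


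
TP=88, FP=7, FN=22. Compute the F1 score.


Precision = 88/95 = 0.9263
Recall = 88/110 = 0.8
F1 = 2·P·R/(P+R) = 2·TP/(2·TP+FP+FN) = 176/(176+7+22) = 176/205 = 0.8585

0.8585


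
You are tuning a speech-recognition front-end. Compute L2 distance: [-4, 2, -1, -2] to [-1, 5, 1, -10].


d = √((-4+ 1)² + (2-5)² + (-1-1)² + (-2+ 10)²)
  = √(9 + 9 + 4 + 64)
  = √86 = 9.2736

9.2736


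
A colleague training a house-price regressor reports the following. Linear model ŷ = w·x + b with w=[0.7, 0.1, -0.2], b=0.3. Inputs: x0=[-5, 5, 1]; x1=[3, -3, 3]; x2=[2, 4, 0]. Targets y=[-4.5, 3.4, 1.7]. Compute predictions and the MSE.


ŷ0 = (0.7)·(-5) + (0.1)·(5) + (-0.2)·(1) + 0.3 = -2.9
ŷ1 = (0.7)·(3) + (0.1)·(-3) + (-0.2)·(3) + 0.3 = 1.5
ŷ2 = (0.7)·(2) + (0.1)·(4) + (-0.2)·(0) + 0.3 = 2.1
errors² = [2.56, 3.61, 0.16]
MSE = 6.3300/3 = 2.11

2.11


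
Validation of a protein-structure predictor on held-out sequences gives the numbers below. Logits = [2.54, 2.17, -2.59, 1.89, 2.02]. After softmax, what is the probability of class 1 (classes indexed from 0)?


Exponentials: e^2.54=12.6797, e^2.17=8.7583, e^-2.59=0.075, e^1.89=6.6194, e^2.02=7.5383
Sum = 35.6707
Softmax = [0.3555, 0.2455, 0.0021, 0.1856, 0.2113]
p[1] = 8.7583/35.6707 = 0.2455

0.2455


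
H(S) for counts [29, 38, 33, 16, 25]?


Probabilities: [29/141, 38/141, 33/141, 16/141, 25/141] ≈ [0.2057, 0.2695, 0.234, 0.1135, 0.1773]
H = -((29/141)·log₂(29/141) + (38/141)·log₂(38/141) + (33/141)·log₂(33/141) + (16/141)·log₂(16/141) + (25/141)·log₂(25/141))
  = 2.2682 bits

2.2682 bits


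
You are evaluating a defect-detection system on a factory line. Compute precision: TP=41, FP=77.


Precision = TP/(TP+FP)
= 41/(41+77)
= 41/118 = 34.75%

34.75%


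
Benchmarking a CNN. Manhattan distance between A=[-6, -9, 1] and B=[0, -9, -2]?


d = |-6-0| + |-9+ 9| + |1+ 2|
  = 6 + 0 + 3
  = 9

9


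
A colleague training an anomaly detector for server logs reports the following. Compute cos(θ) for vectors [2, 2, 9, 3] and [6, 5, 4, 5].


A·B = 2·6 + 2·5 + 9·4 + 3·5 = 73
‖A‖ = √98 = 9.8995, ‖B‖ = √102 = 10.0995
cos = 73/(√98·√102) = 73/√9996 = 0.7301

0.7301


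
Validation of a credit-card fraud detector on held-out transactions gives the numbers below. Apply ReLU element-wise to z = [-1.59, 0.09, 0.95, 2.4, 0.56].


ReLU(-1.59) = max(0, -1.59) = 0.0
ReLU(0.09) = max(0, 0.09) = 0.09
ReLU(0.95) = max(0, 0.95) = 0.95
ReLU(2.4) = max(0, 2.4) = 2.4
ReLU(0.56) = max(0, 0.56) = 0.56
result = [0.0, 0.09, 0.95, 2.4, 0.56]

[0.0, 0.09, 0.95, 2.4, 0.56]


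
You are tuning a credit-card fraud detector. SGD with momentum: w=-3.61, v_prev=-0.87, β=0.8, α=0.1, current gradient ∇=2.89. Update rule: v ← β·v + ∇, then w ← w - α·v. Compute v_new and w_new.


v_new = 0.8·-0.87 + 2.89 = -0.696 + 2.89 = 2.194
w_new = -3.61 - 0.1·2.194 = -3.61 - 0.2194 = -3.8294

v_new=2.194, w_new=-3.8294


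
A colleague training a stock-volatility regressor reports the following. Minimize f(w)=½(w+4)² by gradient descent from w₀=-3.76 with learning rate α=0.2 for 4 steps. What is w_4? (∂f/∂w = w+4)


step 1: grad = -3.76+4 = 0.24; w = -3.76 - 0.2·(0.24) = -3.808
step 2: grad = -3.808+4 = 0.192; w = -3.808 - 0.2·(0.192) = -3.8464
step 3: grad = -3.8464+4 = 0.1536; w = -3.8464 - 0.2·(0.1536) = -3.87712
step 4: grad = -3.87712+4 = 0.12288; w = -3.87712 - 0.2·(0.12288) = -3.901696

-3.901696


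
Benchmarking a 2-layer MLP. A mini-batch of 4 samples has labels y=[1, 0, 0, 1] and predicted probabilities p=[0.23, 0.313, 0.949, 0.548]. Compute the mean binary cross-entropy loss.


L[0] = -ln(0.23) = 1.4697
L[1] = -ln(1-0.313) = -ln(0.687) = 0.3754
L[2] = -ln(1-0.949) = -ln(0.051) = 2.9759
L[3] = -ln(0.548) = 0.6015
mean = (1.4697 + 0.3754 + 2.9759 + 0.6015)/4 = 1.3556

1.3556


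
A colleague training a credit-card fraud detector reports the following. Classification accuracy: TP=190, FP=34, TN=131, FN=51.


Accuracy = (TP+TN)/(TP+TN+FP+FN)
= (190+131)/(406)
= 321/406 = 79.06%

79.06%


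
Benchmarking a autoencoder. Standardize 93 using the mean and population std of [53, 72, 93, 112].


μ = 82.5, σ = 22.1416
z = (93 - 82.5)/22.1416 = 0.4742

0.4742


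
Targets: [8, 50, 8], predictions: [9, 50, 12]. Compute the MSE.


Squared errors: (8-9)²=1, (50-50)²=0, (8-12)²=16
Sum = 17
MSE = 17/3 = 17/3

17/3


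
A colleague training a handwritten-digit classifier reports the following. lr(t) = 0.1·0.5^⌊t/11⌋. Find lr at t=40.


n_drops = ⌊40/11⌋ = 3
lr = 0.1·0.5^3 = 0.1·0.125 = 0.0125

0.0125


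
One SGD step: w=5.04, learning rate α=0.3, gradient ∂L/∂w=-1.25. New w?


w_new = w - α·∇
= 5.04 - 0.3·-1.25
= 5.04 + 0.375
= 5.415

5.415


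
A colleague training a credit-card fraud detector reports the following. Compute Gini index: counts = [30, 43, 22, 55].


Probabilities: [30/150, 43/150, 22/150, 55/150] ≈ [0.2, 0.2867, 0.1467, 0.3667]
Σpᵢ² = (900 + 1849 + 484 + 3025)/150² = 6258/22500
Gini = 1 - Σpᵢ² = 1 - 6258/22500 = 0.7219

0.7219


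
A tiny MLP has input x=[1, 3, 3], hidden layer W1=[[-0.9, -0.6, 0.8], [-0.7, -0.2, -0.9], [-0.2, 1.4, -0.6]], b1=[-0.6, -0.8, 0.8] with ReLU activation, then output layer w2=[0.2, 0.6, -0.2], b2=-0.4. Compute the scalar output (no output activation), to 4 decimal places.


z1[0] = (-0.9)·(1) + (-0.6)·(3) + (0.8)·(3) - 0.6 = -0.9
z1[1] = (-0.7)·(1) + (-0.2)·(3) + (-0.9)·(3) - 0.8 = -4.8
z1[2] = (-0.2)·(1) + (1.4)·(3) + (-0.6)·(3) + 0.8 = 3.0
h = ReLU(z1) = [0.0, 0.0, 3.0]
output = (0.2)·(0.0) + (0.6)·(0.0) + (-0.2)·(3.0) - 0.4 = -1.0

-1.0


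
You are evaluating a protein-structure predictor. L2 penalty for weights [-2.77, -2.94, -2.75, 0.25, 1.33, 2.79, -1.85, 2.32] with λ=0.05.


‖w‖₂² = (-2.77)² + (-2.94)² + (-2.75)² + (0.25)² + (1.33)² + (2.79)² + (-1.85)² + (2.32)²
     = 7.6729 + 8.6436 + 7.5625 + 0.0625 + 1.7689 + 7.7841 + 3.4225 + 5.3824
     = 42.2994
λ·‖w‖₂² = 0.05·42.2994 = 2.11497

2.11497


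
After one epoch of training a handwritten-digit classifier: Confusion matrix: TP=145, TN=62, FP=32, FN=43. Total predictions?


Total = TP + TN + FP + FN
= 145 + 62 + 32 + 43
= 282
(Predicted positive: 177, predicted negative: 105)

282
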